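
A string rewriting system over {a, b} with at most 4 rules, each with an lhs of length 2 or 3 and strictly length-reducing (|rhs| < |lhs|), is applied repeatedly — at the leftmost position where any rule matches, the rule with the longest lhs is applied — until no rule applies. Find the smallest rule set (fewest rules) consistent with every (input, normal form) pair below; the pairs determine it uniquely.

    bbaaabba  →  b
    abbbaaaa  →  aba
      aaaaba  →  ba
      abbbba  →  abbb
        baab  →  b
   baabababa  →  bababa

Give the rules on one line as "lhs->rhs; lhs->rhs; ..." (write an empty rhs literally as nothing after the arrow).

aa->a; aab->ba; bba->b

  | bbaaabba => baabba => bbaba => bba => b
  | abbbaaaa => abbaaa => abaa => aba
  | aaaaba => aaaba => aaba => baa => ba
  | abbbba => abbb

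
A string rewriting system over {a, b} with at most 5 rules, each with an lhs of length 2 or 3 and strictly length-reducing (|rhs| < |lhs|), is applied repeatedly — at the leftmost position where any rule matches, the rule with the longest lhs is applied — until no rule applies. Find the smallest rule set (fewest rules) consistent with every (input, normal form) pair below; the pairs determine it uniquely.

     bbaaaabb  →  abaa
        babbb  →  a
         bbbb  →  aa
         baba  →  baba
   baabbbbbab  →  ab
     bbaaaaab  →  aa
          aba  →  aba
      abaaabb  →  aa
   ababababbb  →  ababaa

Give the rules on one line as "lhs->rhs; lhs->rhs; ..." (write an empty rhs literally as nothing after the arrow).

  | bbaaaabb => aaaabb => ababb => abaa
  | babbb => baab => bb => a
  | bbbb => abb => aa
  | baba

aaa->ab; aab->b; bb->a; bba->a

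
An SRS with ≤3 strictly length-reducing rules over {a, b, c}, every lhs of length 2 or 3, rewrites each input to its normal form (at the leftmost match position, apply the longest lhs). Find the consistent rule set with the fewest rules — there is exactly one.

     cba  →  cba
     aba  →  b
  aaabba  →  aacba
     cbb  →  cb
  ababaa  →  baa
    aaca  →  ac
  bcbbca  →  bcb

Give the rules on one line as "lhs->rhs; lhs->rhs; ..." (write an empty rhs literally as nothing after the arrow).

  | cba
  | aba => ca => b
  | aaabba => aacba
  | cbb => cb

ab->c; bb->b; ca->b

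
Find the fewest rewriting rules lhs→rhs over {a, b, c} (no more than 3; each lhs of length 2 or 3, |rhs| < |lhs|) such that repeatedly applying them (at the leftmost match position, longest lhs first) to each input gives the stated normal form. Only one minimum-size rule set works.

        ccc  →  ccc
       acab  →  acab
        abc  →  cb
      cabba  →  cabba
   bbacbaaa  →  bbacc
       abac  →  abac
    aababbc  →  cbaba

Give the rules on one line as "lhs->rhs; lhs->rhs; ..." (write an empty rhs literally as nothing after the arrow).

aa->c; abc->cb; bc->a

  | ccc
  | acab
  | abc => cb
  | cabba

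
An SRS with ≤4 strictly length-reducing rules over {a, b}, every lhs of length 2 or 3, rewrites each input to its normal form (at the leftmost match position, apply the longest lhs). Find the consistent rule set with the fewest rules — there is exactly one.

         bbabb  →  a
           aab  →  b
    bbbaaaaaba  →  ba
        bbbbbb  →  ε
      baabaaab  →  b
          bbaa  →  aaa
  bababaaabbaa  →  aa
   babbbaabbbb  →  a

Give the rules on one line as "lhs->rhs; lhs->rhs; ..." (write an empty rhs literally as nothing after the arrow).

ab->b; bb->a; bbb->

  | bbabb => aabb => abb => bb => a
  | aab => ab => b
  | bbbaaaaaba => aaaaaba => aaaaba => aaaba => aaba => aba => ba
  | bbbbbb => bbb => ε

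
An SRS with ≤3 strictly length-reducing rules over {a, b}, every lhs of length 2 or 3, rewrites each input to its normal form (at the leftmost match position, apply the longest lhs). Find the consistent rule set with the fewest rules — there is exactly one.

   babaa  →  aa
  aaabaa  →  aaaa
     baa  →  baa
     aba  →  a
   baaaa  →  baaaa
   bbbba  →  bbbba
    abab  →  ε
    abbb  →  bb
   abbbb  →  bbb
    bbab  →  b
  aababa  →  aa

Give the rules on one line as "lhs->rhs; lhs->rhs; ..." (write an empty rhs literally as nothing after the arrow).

  | babaa => aa
  | aaabaa => aaaa
  | baa
  | aba => a

ab->; bab->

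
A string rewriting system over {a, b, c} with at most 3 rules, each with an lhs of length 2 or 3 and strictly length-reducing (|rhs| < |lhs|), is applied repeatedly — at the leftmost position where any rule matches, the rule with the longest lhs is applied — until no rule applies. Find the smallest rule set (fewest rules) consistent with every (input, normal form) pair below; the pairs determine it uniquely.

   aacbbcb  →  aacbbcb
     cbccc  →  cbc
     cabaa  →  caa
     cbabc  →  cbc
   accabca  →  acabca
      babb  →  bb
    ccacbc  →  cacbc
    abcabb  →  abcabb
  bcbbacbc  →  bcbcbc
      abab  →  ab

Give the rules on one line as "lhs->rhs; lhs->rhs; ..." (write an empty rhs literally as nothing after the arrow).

ba->; cc->c

  | aacbbcb
  | cbccc => cbcc => cbc
  | cabaa => caa
  | cbabc => cbc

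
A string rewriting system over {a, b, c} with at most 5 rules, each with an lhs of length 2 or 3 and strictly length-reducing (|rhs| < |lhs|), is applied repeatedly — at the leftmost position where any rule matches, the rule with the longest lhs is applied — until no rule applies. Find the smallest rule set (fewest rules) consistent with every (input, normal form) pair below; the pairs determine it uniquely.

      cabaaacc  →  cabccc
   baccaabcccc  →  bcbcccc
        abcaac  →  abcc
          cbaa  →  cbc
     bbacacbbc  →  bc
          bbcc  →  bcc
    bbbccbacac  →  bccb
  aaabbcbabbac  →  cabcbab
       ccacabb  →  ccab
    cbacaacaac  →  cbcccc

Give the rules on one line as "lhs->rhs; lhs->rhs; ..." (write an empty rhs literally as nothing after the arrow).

aa->c; ac->; bb->b; bca->bc

  | cabaaacc => cabcacc => cabccc
  | baccaabcccc => bcaabcccc => bcabcccc => bcbcccc
  | abcaac => abcac => abcc
  | cbaa => cbc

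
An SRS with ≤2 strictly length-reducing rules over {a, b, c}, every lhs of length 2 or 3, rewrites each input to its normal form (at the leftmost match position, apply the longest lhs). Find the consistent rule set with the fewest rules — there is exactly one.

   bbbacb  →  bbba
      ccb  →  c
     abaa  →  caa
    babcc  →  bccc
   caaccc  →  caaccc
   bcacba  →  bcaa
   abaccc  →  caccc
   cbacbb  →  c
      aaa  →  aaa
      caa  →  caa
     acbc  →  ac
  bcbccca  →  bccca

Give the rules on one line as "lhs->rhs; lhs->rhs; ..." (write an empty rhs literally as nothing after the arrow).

  | bbbacb => bbba
  | ccb => c
  | abaa => caa
  | babcc => bccc

ab->c; cb->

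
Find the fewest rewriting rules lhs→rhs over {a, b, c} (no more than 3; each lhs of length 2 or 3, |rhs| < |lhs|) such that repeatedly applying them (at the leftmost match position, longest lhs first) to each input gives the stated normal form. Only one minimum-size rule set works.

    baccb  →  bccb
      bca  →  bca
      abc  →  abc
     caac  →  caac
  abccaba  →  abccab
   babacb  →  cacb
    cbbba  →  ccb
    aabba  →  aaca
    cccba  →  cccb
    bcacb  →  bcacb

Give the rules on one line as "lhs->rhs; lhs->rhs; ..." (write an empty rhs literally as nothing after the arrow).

ba->b; bb->c

  | baccb => bccb
  | bca
  | abc
  | caac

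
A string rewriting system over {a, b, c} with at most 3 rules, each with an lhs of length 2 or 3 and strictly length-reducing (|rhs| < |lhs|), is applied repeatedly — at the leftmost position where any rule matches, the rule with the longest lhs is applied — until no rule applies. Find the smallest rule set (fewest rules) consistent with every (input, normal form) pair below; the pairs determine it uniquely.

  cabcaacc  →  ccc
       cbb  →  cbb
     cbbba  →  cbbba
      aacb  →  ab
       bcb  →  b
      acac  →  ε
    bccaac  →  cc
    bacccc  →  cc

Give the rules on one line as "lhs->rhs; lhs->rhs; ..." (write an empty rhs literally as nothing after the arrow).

ac->; bc->; ca->c

  | cabcaacc => cbcaacc => caacc => cacc => ccc
  | cbb
  | cbbba
  | aacb => ab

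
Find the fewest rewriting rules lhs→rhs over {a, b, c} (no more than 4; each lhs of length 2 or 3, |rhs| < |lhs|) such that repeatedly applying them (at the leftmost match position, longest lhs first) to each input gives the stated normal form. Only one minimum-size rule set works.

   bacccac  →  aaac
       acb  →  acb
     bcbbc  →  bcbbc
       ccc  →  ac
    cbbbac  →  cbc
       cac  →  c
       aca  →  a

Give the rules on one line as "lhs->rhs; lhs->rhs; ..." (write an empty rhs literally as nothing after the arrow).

  | bacccac => ccccac => accac => aaac
  | acb
  | bcbbc
  | ccc => ac

ba->c; ca->; cc->a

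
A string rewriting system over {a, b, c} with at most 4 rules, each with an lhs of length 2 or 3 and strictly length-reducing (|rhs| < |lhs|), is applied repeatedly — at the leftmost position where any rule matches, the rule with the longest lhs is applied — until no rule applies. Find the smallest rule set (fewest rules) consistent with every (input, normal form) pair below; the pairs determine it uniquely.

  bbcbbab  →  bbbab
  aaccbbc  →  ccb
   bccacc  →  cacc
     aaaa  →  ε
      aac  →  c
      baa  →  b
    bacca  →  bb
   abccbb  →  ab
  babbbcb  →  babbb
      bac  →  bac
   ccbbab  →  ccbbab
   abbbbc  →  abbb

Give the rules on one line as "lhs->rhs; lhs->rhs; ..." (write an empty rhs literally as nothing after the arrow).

  | bbcbbab => bbbab
  | aaccbbc => ccbbc => ccb
  | bccacc => cacc
  | aaaa => aa => ε

aa->; acb->a; bc->; cca->ab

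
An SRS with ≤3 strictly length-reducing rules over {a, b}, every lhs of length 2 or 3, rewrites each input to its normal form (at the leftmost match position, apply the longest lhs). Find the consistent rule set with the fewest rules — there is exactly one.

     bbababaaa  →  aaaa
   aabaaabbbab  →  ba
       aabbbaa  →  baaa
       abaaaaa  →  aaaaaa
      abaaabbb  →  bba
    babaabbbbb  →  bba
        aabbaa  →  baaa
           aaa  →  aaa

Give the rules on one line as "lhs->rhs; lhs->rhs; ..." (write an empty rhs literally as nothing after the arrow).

aab->ba; ab->a; bbb->

  | bbababaaa => bbaabaaa => bbbaaaa => aaaa
  | aabaaabbbab => baaaabbbab => baababbab => bbaabbab => bbbabab => abab => aab => ba
  | aabbbaa => babbaa => babaa => baaa
  | abaaaaa => aaaaaa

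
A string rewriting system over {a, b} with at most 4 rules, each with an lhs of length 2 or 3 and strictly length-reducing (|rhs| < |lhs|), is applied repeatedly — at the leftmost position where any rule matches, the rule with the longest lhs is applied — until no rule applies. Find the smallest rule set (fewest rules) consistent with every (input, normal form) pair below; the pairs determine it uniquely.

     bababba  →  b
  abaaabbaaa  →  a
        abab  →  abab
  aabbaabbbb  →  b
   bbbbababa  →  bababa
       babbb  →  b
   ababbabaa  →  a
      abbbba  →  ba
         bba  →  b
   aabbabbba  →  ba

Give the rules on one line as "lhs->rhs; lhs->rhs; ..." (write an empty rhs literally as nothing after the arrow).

  | bababba => babaaa => babba => baaa => bba => aa => b
  | abaaabbaaa => abbabbaaa => aaabbaaa => babbaaa => baaaaa => bbaaa => aaaa => baa => bb => a
  | abab
  | aabbaabbbb => baabbbb => bbbb => abb => aa => b

aa->b; aab->; bb->a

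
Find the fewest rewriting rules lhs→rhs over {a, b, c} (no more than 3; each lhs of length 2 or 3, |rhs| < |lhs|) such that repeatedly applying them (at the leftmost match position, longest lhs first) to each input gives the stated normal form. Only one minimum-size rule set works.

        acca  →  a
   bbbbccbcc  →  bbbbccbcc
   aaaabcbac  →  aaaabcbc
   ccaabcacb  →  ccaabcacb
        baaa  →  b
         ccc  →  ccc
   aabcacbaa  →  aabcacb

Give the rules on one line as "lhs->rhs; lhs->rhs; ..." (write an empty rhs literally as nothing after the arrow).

acc->; ba->b

  | acca => a
  | bbbbccbcc
  | aaaabcbac => aaaabcbc
  | ccaabcacb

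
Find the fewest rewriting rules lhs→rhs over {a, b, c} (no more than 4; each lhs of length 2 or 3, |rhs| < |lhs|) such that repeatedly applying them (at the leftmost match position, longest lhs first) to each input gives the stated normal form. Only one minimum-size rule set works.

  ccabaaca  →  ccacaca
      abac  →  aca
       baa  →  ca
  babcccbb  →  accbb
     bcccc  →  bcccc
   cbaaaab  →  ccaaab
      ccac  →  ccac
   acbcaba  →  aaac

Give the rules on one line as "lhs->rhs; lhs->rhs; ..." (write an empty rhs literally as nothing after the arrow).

ba->c; bac->ca; cbc->a

  | ccabaaca => ccacaca
  | abac => aca
  | baa => ca
  | babcccbb => cbcccbb => accbb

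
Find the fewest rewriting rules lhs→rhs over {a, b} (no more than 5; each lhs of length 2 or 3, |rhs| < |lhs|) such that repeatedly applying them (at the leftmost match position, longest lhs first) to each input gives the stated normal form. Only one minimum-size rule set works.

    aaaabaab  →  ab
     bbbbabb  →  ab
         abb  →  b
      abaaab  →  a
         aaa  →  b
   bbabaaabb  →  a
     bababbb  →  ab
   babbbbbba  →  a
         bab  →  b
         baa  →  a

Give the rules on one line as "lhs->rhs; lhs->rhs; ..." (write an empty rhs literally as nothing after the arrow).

  | aaaabaab => babaab => baab => ab
  | bbbbabb => abbabb => aaabb => bbb => ab
  | abb => aa => b
  | abaaab => aaab => bb => a

aa->b; aaa->b; ba->; bb->a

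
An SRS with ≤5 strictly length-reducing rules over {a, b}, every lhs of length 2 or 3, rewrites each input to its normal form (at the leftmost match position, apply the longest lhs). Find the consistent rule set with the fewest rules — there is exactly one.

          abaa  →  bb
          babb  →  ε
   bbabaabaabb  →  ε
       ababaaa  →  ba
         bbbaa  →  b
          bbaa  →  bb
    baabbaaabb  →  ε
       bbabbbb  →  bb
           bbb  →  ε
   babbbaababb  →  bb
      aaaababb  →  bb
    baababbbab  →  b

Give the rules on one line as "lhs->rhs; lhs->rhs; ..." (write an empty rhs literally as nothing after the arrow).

aa->b; ab->b; bba->ba; bbb->

  | abaa => baa => bb
  | babb => bbb => ε
  | bbabaabaabb => babaabaabb => bbaabaabb => baabaabb => bbbaabb => aabb => bbb => ε
  | ababaaa => babaaa => bbaaa => baaa => bba => ba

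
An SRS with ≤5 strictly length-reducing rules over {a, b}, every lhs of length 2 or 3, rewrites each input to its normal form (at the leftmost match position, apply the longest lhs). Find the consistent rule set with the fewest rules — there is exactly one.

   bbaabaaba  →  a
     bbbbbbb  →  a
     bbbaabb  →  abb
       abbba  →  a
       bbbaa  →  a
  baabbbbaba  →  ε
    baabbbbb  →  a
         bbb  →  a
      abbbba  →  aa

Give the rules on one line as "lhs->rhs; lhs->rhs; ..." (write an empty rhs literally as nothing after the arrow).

  | bbaabaaba => bbaaba => bba => ba => a
  | bbbbbbb => babbbb => bbbbb => babb => bbb => ba => a
  | bbbaabb => baaabb => abb
  | abbba => abaa => a

ba->a; baa->; bab->bb; bbb->ba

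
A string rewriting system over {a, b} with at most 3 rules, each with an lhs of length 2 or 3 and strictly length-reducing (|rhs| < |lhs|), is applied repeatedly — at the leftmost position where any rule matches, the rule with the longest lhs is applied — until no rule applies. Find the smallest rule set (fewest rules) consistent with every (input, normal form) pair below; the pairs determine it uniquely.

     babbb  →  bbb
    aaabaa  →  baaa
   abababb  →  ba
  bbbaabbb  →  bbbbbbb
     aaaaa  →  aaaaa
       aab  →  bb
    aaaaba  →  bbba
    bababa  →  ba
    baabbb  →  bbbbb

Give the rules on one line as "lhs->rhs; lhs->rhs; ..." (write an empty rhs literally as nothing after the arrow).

aab->bb; abb->ba; bab->b

  | babbb => bbb
  | aaabaa => abbaa => baaa
  | abababb => ababb => abb => ba
  | bbbaabbb => bbbbbbb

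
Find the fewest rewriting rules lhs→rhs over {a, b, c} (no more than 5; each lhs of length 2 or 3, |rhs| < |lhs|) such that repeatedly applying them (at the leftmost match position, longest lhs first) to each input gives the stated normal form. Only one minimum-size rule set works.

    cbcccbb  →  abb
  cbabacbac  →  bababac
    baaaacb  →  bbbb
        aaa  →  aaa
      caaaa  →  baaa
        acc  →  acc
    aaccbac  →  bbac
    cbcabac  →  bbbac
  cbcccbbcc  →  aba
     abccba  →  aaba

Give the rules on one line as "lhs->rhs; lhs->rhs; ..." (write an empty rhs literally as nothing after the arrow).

  | cbcccbb => bcccbb => acbb => abb
  | cbabacbac => babacbac => bababac
  | baaaacb => baacbb => bcbbb => bbbb
  | aaa

aac->cb; bcc->a; ca->b; cb->b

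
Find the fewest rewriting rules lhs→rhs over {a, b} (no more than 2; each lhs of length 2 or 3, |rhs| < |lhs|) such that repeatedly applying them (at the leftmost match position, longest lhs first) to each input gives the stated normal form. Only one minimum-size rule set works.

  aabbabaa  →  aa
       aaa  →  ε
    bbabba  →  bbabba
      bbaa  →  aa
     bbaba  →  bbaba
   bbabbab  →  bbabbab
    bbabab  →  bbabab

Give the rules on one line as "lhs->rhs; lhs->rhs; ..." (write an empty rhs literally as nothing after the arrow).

  | aabbabaa => aabbaaa => aabaaa => aaaaa => aa
  | aaa => ε
  | bbabba
  | bbaa => baa => aa

aaa->; baa->aa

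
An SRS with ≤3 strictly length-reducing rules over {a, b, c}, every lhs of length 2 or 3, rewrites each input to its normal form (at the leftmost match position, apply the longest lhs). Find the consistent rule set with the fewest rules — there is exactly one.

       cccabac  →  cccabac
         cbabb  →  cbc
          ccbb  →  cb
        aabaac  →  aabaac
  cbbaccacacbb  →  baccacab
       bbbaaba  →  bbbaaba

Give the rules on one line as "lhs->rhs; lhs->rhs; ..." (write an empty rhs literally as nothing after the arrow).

  | cccabac
  | cbabb => cbc
  | ccbb => cb
  | aabaac

abb->c; cbb->b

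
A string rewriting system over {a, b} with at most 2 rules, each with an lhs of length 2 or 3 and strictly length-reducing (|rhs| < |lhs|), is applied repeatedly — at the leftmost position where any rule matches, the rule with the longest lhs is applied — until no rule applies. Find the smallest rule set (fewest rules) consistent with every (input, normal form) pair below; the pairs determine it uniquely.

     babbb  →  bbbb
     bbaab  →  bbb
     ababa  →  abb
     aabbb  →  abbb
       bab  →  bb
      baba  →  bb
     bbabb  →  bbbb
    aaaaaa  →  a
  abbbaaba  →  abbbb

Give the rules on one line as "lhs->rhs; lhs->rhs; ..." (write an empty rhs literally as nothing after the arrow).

  | babbb => bbbb
  | bbaab => bbab => bbb
  | ababa => abba => abb
  | aabbb => abbb

aa->a; ba->b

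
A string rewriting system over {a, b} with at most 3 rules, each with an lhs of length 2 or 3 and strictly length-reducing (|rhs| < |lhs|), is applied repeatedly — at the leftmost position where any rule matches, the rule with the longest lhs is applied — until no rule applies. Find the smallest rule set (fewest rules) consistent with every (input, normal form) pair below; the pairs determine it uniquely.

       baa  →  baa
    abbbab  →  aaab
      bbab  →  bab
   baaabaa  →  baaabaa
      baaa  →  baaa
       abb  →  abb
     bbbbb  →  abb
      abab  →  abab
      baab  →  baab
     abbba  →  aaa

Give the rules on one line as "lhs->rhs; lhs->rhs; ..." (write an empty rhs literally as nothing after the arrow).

bba->ba; bbb->a

  | baa
  | abbbab => aaab
  | bbab => bab
  | baaabaa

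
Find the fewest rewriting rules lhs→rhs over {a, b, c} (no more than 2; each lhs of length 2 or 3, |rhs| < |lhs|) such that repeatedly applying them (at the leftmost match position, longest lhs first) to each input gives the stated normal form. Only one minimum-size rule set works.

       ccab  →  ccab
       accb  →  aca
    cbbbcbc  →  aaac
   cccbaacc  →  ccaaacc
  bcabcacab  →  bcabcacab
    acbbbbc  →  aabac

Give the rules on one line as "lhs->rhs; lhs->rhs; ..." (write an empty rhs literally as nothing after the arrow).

bbc->ac; cb->a

  | ccab
  | accb => aca
  | cbbbcbc => abbcbc => aacbc => aaac
  | cccbaacc => ccaaacc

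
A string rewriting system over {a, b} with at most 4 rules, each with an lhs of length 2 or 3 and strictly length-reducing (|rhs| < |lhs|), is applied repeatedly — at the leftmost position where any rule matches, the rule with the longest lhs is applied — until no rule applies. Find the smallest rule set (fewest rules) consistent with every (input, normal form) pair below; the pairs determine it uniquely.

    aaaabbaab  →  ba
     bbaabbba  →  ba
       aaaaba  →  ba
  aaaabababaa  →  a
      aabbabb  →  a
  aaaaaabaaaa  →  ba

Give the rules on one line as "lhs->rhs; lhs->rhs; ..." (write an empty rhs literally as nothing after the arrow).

aa->b; aab->ba; bb->a

  | aaaabbaab => baabbaab => bbabaab => aabaab => baaab => bbab => aab => ba
  | bbaabbba => aaabbba => babbba => baaba => bbaa => aaa => ba
  | aaaaba => baaba => bbaa => aaa => ba
  | aaaabababaa => baabababaa => bbaababaa => aaababaa => bababaa => bababb => babaa => babb => baa => bb => a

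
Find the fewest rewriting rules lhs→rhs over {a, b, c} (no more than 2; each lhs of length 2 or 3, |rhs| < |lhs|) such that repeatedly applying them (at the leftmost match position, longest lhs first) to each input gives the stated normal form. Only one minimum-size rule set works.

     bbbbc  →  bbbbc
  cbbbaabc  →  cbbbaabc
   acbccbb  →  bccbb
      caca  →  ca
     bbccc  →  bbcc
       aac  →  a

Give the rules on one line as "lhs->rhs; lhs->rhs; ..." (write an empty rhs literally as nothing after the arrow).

  | bbbbc
  | cbbbaabc
  | acbccbb => bccbb
  | caca => ca

ac->; ccc->cc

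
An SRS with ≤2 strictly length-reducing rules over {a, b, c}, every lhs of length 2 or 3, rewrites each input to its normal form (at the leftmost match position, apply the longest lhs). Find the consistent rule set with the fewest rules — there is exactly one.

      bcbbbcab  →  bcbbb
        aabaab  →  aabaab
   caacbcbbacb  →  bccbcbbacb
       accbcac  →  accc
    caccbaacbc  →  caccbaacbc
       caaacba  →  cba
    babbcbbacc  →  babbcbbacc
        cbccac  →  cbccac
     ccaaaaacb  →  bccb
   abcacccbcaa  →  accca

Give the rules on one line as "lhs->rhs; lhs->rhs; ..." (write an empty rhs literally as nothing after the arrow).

  | bcbbbcab => bcbbb
  | aabaab
  | caacbcbbacb => bccbcbbacb
  | accbcac => accc

bca->; caa->bc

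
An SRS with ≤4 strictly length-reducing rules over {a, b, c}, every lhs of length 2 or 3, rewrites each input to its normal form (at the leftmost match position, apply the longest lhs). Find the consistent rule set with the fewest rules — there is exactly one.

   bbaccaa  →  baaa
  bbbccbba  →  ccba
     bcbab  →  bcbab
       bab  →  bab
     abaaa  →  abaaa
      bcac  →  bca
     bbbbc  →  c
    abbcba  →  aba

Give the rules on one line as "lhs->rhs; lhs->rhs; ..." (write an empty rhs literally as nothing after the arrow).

ac->a; bb->b; bbc->c

  | bbaccaa => baccaa => bacaa => baaa
  | bbbccbba => bbccbba => ccbba => ccba
  | bcbab
  | bab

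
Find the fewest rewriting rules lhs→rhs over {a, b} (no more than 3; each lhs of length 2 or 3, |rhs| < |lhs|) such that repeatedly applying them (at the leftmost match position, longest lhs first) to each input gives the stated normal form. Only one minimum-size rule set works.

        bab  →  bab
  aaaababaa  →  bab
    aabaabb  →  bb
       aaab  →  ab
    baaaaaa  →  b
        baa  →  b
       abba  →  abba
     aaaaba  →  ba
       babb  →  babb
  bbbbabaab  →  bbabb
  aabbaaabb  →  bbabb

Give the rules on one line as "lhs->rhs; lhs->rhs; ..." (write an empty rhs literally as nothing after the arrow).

aa->; bbb->bb

  | bab
  | aaaababaa => aababaa => babaa => bab
  | aabaabb => baabb => bbb => bb
  | aaab => ab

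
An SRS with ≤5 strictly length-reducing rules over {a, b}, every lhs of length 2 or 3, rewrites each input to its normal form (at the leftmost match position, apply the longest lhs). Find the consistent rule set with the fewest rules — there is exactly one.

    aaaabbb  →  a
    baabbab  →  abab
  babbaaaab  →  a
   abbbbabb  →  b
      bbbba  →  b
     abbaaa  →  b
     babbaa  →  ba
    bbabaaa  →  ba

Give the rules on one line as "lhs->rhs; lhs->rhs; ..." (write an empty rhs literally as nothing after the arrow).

  | aaaabbb => babbb => baab => aab => bb => a
  | baabbab => aabbab => bbbab => abab
  | babbaaaab => baaaaaab => aaaaaab => baaab => aaab => bb => a
  | abbbbabb => aabbabb => bbbabb => ababb => abaa => aaa => b

aa->b; aaa->b; baa->aa; bb->a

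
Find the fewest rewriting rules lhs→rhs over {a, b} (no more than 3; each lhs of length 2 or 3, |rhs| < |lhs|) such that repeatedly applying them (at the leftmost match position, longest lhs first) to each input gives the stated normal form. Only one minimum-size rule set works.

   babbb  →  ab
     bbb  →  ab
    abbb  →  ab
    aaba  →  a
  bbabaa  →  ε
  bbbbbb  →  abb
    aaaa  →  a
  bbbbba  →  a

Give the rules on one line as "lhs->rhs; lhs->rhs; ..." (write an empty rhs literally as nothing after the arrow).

  | babbb => bbb => ab
  | bbb => ab
  | abbb => aab => ab
  | aaba => aba => a

aa->a; ba->; bbb->ab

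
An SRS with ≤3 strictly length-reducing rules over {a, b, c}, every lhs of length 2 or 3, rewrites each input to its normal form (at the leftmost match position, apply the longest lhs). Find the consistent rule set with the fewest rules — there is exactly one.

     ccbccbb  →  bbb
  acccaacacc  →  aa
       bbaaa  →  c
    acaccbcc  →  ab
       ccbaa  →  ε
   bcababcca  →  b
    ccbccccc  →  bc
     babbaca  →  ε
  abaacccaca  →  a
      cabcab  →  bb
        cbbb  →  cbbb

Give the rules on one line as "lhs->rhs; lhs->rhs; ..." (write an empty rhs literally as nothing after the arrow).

  | ccbccbb => bccbb => bbb
  | acccaacacc => acaacacc => aacacc => aacc => aa
  | bbaaa => bcaa => ba => c
  | acaccbcc => accbcc => abcc => ab

ba->c; ca->; cc->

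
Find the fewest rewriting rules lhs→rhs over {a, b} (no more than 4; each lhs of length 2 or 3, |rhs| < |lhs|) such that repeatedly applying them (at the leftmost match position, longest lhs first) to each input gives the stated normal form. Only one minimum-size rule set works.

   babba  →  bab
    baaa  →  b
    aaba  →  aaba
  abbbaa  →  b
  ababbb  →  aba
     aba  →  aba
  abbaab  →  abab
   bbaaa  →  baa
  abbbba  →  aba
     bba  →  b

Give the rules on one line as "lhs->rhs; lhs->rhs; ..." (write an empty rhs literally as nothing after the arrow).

aaa->b; bb->b; bba->b; bbb->

  | babba => bab
  | baaa => bb => b
  | aaba
  | abbbaa => aaa => b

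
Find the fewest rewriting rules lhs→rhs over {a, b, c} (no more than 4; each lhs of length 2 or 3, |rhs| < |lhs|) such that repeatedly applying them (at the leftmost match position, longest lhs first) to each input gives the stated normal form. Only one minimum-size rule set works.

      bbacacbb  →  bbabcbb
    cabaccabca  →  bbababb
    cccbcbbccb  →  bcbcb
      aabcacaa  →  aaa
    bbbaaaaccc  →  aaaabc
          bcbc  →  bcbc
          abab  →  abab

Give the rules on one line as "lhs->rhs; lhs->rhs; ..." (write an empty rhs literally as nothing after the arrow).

bbb->; ca->b; cc->b

  | bbacacbb => bbabcbb
  | cabaccabca => bbaccabca => bbababca => bbababb
  | cccbcbbccb => bcbcbbccb => bcbcbbbb => bcbcb
  | aabcacaa => aabbcaa => aabbba => aaa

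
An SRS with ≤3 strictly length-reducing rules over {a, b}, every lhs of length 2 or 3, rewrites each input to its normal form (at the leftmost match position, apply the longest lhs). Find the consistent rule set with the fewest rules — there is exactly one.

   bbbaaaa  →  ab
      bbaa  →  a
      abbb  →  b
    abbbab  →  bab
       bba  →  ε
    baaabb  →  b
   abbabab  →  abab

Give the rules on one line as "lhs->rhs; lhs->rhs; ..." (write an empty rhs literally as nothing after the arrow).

aa->; bb->a

  | bbbaaaa => abaaaa => abaa => ab
  | bbaa => aaa => a
  | abbb => aab => b
  | abbbab => aabab => bab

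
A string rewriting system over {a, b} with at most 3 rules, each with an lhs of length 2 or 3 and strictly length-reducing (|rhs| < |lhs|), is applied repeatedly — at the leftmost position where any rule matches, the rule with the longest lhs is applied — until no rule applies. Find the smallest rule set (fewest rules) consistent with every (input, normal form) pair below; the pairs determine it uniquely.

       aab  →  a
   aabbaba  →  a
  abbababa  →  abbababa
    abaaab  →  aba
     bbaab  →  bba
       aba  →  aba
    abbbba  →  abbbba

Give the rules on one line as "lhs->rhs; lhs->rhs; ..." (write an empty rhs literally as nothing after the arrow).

aa->a; aab->aa

  | aab => aa => a
  | aabbaba => aababa => aaaba => aaba => aaa => aa => a
  | abbababa
  | abaaab => abaab => abaa => aba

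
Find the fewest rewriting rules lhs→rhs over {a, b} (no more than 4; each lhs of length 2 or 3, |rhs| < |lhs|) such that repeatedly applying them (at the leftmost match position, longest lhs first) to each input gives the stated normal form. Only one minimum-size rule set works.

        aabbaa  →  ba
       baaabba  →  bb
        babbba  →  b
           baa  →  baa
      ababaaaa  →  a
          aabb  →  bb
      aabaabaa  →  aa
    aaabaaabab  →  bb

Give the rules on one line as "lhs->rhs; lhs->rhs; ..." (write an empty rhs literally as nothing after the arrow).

  | aabbaa => abbaa => bbaa => ba
  | baaabba => bbba => bb
  | babbba => bba => b
  | baa

aaa->; ab->b; bab->; bba->b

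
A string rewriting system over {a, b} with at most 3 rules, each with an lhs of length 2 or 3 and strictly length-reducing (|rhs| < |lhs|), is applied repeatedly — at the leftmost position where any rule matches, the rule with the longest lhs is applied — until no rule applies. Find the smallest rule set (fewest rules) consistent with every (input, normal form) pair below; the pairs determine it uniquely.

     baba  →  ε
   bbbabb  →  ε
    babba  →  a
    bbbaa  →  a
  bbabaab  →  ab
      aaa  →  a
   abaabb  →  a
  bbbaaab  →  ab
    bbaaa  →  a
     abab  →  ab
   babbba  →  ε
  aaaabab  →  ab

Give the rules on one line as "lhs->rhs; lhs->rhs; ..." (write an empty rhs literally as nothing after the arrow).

aa->a; ba->; bb->

  | baba => ba => ε
  | bbbabb => babb => bb => ε
  | babba => bba => a
  | bbbaa => baa => a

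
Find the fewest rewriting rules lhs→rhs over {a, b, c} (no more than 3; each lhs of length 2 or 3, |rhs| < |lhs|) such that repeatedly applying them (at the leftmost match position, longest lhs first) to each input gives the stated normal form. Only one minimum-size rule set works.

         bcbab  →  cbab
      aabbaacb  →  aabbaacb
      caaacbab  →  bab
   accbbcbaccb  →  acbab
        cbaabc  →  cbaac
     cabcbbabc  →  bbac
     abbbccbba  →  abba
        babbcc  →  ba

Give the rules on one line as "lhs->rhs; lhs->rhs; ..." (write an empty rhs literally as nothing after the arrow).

  | bcbab => cbab
  | aabbaacb
  | caaacbab => caacbab => cacbab => ccbab => bab
  | accbbcbaccb => abbcbaccb => abcbaccb => acbaccb => acbab

bc->c; ca->c; cc->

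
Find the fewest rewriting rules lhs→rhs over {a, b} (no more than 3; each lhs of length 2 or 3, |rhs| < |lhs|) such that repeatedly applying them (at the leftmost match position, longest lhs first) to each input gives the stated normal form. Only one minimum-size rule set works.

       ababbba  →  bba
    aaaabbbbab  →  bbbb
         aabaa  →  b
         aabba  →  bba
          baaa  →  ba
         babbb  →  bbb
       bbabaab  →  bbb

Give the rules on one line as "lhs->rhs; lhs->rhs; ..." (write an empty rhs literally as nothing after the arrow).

  | ababbba => abbba => bba
  | aaaabbbbab => aabbbbab => bbbbab => bbbb
  | aabaa => baa => b
  | aabba => bba

aa->; ab->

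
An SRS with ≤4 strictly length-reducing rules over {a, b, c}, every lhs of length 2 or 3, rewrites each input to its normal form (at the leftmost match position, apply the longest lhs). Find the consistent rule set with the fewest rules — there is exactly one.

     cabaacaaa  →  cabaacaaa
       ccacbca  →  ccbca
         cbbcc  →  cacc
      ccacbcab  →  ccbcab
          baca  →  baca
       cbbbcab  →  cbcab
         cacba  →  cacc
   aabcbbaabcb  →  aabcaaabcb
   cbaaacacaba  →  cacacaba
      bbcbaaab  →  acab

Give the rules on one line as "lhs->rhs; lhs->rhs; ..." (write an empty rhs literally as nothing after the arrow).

bb->a; bbb->b; cba->cc; cca->c

  | cabaacaaa
  | ccacbca => ccbca
  | cbbcc => cacc
  | ccacbcab => ccbcab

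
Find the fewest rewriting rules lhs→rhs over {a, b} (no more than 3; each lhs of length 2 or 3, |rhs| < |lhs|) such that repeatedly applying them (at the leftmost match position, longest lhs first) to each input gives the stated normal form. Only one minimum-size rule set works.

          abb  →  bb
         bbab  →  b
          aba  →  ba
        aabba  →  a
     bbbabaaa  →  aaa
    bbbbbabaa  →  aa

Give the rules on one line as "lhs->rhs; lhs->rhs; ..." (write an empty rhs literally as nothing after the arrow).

  | abb => bb
  | bbab => ab => b
  | aba => ba
  | aabba => abba => bba => a

ab->b; bba->a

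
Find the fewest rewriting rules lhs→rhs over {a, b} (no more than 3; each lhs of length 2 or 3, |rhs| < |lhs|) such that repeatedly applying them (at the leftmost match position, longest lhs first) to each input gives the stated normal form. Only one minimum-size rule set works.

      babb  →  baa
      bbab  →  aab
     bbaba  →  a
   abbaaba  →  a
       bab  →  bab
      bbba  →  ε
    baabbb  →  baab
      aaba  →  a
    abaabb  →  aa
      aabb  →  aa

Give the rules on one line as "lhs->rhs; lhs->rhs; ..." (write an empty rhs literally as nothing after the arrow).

  | babb => baa
  | bbab => aab
  | bbaba => aaba => a
  | abbaaba => aaaaba => aaaba => aaba => a

aaa->aa; aba->; bb->a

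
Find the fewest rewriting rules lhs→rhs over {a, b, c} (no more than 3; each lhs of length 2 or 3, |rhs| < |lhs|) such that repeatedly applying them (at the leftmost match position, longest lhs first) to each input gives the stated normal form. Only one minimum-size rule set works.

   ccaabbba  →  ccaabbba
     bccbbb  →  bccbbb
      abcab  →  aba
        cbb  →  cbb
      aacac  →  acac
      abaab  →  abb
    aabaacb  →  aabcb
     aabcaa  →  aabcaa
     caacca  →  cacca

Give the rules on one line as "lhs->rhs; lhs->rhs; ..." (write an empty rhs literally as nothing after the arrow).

  | ccaabbba
  | bccbbb
  | abcab => aba
  | cbb

aac->ac; baa->b; cab->a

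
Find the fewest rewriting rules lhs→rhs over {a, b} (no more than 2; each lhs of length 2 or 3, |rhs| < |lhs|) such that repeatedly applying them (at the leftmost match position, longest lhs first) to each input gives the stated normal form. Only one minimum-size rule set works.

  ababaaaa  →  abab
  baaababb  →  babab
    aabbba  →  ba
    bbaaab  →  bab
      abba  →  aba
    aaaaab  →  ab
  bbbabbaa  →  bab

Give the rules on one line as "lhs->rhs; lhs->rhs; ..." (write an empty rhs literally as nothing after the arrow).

aa->; bb->b

  | ababaaaa => ababaa => abab
  | baaababb => bababb => babab
  | aabbba => bbba => bba => ba
  | bbaaab => baaab => bab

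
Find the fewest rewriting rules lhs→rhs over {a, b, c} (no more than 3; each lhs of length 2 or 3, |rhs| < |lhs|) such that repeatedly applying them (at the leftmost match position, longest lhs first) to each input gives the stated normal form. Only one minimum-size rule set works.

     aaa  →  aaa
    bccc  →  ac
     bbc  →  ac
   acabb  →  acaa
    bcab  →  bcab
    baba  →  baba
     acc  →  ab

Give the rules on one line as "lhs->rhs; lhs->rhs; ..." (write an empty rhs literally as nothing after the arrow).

bb->a; cc->b

  | aaa
  | bccc => bbc => ac
  | bbc => ac
  | acabb => acaa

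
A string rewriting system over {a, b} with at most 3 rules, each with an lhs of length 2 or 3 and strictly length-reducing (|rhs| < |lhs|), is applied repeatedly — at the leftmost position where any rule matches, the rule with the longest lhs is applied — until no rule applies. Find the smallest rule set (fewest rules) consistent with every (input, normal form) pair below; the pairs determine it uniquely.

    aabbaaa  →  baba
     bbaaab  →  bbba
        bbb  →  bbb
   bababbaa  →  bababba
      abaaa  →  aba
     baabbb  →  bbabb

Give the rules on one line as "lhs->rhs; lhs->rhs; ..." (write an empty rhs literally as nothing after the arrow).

aa->a; aab->ba

  | aabbaaa => babaaa => babaa => baba
  | bbaaab => bbaab => bbba
  | bbb
  | bababbaa => bababba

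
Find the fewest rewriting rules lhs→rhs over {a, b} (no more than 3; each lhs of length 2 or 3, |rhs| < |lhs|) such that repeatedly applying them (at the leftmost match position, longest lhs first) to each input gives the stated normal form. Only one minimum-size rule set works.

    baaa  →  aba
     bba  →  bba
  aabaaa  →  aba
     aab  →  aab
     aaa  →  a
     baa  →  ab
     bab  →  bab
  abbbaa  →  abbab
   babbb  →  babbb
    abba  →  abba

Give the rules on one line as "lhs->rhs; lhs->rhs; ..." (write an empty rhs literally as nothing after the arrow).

  | baaa => aba
  | bba
  | aabaaa => aaaba => aba
  | aab

aaa->a; baa->ab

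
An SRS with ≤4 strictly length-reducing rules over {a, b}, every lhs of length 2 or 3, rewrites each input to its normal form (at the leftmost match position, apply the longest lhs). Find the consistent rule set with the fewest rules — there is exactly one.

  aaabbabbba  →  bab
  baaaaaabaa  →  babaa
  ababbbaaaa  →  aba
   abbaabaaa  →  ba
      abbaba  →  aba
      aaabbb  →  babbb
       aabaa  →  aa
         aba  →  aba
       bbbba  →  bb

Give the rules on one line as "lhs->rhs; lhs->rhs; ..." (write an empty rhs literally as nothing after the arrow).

aaa->ba; aab->; bba->

  | aaabbabbba => babbabbba => babbba => bab
  | baaaaaabaa => bbaaaabaa => aaabaa => babaa
  | ababbbaaaa => ababaaa => ababba => aba
  | abbaabaaa => aabaaa => aaa => ba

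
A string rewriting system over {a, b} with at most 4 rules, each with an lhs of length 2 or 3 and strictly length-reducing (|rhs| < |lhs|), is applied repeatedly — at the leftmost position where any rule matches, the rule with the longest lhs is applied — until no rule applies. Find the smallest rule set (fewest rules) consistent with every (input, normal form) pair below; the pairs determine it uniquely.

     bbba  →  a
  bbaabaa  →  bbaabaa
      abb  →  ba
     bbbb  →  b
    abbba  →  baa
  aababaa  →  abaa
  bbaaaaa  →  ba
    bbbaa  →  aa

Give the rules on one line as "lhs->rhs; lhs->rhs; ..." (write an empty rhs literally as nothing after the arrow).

aaa->ba; abb->ba; bab->ba; bbb->

  | bbba => a
  | bbaabaa
  | abb => ba
  | bbbb => b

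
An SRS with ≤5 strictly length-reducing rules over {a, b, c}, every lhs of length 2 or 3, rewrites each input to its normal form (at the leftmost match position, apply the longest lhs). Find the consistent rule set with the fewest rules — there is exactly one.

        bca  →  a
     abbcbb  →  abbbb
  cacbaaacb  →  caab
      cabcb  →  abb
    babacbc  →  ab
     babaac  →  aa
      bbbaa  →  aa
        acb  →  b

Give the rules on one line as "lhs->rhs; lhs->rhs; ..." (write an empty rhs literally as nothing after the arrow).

  | bca => ba => a
  | abbcbb => abbbb
  | cacbaaacb => cbaaacb => caaacb => caab
  | cabcb => abcb => abb

ac->; ba->a; bc->b; cab->ab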